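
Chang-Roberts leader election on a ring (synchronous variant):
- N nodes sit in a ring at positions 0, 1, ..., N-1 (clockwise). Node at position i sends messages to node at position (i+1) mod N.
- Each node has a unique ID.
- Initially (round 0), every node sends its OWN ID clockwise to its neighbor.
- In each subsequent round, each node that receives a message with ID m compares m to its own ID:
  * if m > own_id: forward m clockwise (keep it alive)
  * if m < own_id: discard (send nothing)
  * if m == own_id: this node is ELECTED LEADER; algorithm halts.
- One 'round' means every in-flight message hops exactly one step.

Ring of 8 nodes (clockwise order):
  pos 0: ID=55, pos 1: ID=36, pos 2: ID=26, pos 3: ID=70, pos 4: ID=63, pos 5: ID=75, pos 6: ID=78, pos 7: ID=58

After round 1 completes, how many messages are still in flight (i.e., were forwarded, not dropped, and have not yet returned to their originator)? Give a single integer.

Answer: 5

Derivation:
Round 1: pos1(id36) recv 55: fwd; pos2(id26) recv 36: fwd; pos3(id70) recv 26: drop; pos4(id63) recv 70: fwd; pos5(id75) recv 63: drop; pos6(id78) recv 75: drop; pos7(id58) recv 78: fwd; pos0(id55) recv 58: fwd
After round 1: 5 messages still in flight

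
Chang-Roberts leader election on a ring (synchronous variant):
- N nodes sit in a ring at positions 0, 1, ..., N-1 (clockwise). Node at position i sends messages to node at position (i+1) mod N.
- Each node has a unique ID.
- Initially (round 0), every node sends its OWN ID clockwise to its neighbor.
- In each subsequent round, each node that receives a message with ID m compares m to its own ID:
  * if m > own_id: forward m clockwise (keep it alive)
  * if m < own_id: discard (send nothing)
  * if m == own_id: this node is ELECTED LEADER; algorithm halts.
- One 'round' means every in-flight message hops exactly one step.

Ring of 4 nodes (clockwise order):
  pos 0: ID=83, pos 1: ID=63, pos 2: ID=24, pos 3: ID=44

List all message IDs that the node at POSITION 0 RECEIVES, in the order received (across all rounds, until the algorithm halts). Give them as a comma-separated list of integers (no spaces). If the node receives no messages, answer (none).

Answer: 44,63,83

Derivation:
Round 1: pos1(id63) recv 83: fwd; pos2(id24) recv 63: fwd; pos3(id44) recv 24: drop; pos0(id83) recv 44: drop
Round 2: pos2(id24) recv 83: fwd; pos3(id44) recv 63: fwd
Round 3: pos3(id44) recv 83: fwd; pos0(id83) recv 63: drop
Round 4: pos0(id83) recv 83: ELECTED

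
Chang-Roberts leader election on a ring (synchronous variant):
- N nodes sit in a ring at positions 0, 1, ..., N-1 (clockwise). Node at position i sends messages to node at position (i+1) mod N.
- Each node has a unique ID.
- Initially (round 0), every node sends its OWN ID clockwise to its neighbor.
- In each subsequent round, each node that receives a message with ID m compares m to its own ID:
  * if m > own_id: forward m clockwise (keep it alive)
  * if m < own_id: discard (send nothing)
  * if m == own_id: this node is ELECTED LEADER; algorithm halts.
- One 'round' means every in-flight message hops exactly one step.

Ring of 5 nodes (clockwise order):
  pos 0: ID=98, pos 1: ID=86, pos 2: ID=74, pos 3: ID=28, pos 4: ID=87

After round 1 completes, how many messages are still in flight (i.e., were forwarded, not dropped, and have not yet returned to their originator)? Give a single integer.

Round 1: pos1(id86) recv 98: fwd; pos2(id74) recv 86: fwd; pos3(id28) recv 74: fwd; pos4(id87) recv 28: drop; pos0(id98) recv 87: drop
After round 1: 3 messages still in flight

Answer: 3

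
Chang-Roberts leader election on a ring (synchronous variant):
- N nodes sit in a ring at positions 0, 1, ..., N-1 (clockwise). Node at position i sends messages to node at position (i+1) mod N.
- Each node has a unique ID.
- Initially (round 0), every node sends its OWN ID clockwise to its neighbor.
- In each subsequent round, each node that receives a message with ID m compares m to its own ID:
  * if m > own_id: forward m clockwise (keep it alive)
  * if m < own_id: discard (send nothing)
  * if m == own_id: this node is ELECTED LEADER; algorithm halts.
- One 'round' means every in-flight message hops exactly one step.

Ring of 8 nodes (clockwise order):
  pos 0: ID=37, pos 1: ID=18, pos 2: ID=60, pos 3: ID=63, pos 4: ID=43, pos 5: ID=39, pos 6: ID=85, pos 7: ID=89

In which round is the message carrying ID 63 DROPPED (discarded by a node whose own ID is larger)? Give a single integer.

Answer: 3

Derivation:
Round 1: pos1(id18) recv 37: fwd; pos2(id60) recv 18: drop; pos3(id63) recv 60: drop; pos4(id43) recv 63: fwd; pos5(id39) recv 43: fwd; pos6(id85) recv 39: drop; pos7(id89) recv 85: drop; pos0(id37) recv 89: fwd
Round 2: pos2(id60) recv 37: drop; pos5(id39) recv 63: fwd; pos6(id85) recv 43: drop; pos1(id18) recv 89: fwd
Round 3: pos6(id85) recv 63: drop; pos2(id60) recv 89: fwd
Round 4: pos3(id63) recv 89: fwd
Round 5: pos4(id43) recv 89: fwd
Round 6: pos5(id39) recv 89: fwd
Round 7: pos6(id85) recv 89: fwd
Round 8: pos7(id89) recv 89: ELECTED
Message ID 63 originates at pos 3; dropped at pos 6 in round 3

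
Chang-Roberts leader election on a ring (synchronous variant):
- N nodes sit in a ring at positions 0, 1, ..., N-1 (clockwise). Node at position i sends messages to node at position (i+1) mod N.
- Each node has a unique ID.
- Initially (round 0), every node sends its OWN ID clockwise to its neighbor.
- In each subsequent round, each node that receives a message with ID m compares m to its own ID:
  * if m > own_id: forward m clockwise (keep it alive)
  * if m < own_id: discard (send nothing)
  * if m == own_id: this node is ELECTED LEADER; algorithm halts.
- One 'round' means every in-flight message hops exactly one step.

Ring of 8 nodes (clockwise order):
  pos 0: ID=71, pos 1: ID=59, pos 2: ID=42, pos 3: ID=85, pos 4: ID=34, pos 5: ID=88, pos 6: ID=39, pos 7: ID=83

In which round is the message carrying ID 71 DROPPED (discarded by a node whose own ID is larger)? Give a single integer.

Answer: 3

Derivation:
Round 1: pos1(id59) recv 71: fwd; pos2(id42) recv 59: fwd; pos3(id85) recv 42: drop; pos4(id34) recv 85: fwd; pos5(id88) recv 34: drop; pos6(id39) recv 88: fwd; pos7(id83) recv 39: drop; pos0(id71) recv 83: fwd
Round 2: pos2(id42) recv 71: fwd; pos3(id85) recv 59: drop; pos5(id88) recv 85: drop; pos7(id83) recv 88: fwd; pos1(id59) recv 83: fwd
Round 3: pos3(id85) recv 71: drop; pos0(id71) recv 88: fwd; pos2(id42) recv 83: fwd
Round 4: pos1(id59) recv 88: fwd; pos3(id85) recv 83: drop
Round 5: pos2(id42) recv 88: fwd
Round 6: pos3(id85) recv 88: fwd
Round 7: pos4(id34) recv 88: fwd
Round 8: pos5(id88) recv 88: ELECTED
Message ID 71 originates at pos 0; dropped at pos 3 in round 3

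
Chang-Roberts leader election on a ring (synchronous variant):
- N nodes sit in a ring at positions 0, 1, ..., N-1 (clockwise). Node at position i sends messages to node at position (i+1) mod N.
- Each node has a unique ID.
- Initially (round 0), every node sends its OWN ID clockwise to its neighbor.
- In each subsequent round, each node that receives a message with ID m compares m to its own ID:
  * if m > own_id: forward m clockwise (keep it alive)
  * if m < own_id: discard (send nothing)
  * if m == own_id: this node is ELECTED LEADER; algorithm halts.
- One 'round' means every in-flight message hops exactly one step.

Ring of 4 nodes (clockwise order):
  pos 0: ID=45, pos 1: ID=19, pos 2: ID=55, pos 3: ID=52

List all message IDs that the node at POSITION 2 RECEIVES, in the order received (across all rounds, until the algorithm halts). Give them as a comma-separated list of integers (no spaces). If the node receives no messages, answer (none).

Answer: 19,45,52,55

Derivation:
Round 1: pos1(id19) recv 45: fwd; pos2(id55) recv 19: drop; pos3(id52) recv 55: fwd; pos0(id45) recv 52: fwd
Round 2: pos2(id55) recv 45: drop; pos0(id45) recv 55: fwd; pos1(id19) recv 52: fwd
Round 3: pos1(id19) recv 55: fwd; pos2(id55) recv 52: drop
Round 4: pos2(id55) recv 55: ELECTED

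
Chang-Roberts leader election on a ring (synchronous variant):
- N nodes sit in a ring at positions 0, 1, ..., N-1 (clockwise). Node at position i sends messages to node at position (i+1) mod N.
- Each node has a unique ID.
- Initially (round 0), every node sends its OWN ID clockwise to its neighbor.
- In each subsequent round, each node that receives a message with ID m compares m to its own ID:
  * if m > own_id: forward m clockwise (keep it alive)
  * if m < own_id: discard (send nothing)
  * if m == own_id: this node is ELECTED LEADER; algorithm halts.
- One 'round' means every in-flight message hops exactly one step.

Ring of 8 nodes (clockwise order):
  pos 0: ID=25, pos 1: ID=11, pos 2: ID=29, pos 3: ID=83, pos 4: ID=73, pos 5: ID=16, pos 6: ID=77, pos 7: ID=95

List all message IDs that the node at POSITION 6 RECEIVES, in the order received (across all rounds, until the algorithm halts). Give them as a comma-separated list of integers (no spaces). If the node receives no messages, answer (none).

Round 1: pos1(id11) recv 25: fwd; pos2(id29) recv 11: drop; pos3(id83) recv 29: drop; pos4(id73) recv 83: fwd; pos5(id16) recv 73: fwd; pos6(id77) recv 16: drop; pos7(id95) recv 77: drop; pos0(id25) recv 95: fwd
Round 2: pos2(id29) recv 25: drop; pos5(id16) recv 83: fwd; pos6(id77) recv 73: drop; pos1(id11) recv 95: fwd
Round 3: pos6(id77) recv 83: fwd; pos2(id29) recv 95: fwd
Round 4: pos7(id95) recv 83: drop; pos3(id83) recv 95: fwd
Round 5: pos4(id73) recv 95: fwd
Round 6: pos5(id16) recv 95: fwd
Round 7: pos6(id77) recv 95: fwd
Round 8: pos7(id95) recv 95: ELECTED

Answer: 16,73,83,95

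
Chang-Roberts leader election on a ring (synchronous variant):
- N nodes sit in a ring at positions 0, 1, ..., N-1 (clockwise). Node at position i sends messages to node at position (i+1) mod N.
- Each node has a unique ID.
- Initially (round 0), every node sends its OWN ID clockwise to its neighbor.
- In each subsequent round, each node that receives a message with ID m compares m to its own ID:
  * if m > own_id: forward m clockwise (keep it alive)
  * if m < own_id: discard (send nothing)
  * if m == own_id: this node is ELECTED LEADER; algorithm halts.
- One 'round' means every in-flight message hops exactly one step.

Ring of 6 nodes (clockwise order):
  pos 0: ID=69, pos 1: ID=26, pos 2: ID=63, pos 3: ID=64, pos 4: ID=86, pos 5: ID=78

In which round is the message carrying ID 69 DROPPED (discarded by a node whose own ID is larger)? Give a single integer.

Round 1: pos1(id26) recv 69: fwd; pos2(id63) recv 26: drop; pos3(id64) recv 63: drop; pos4(id86) recv 64: drop; pos5(id78) recv 86: fwd; pos0(id69) recv 78: fwd
Round 2: pos2(id63) recv 69: fwd; pos0(id69) recv 86: fwd; pos1(id26) recv 78: fwd
Round 3: pos3(id64) recv 69: fwd; pos1(id26) recv 86: fwd; pos2(id63) recv 78: fwd
Round 4: pos4(id86) recv 69: drop; pos2(id63) recv 86: fwd; pos3(id64) recv 78: fwd
Round 5: pos3(id64) recv 86: fwd; pos4(id86) recv 78: drop
Round 6: pos4(id86) recv 86: ELECTED
Message ID 69 originates at pos 0; dropped at pos 4 in round 4

Answer: 4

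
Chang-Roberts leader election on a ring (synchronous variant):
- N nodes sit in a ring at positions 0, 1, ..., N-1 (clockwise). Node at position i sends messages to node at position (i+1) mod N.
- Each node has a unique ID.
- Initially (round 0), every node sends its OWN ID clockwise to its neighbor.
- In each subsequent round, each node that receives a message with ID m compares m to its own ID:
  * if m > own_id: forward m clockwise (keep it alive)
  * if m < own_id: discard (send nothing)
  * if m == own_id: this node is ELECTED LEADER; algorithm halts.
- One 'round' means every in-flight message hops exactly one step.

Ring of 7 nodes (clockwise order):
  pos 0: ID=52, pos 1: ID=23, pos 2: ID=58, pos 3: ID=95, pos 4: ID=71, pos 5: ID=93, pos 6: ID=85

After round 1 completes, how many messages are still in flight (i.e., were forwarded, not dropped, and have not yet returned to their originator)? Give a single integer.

Answer: 4

Derivation:
Round 1: pos1(id23) recv 52: fwd; pos2(id58) recv 23: drop; pos3(id95) recv 58: drop; pos4(id71) recv 95: fwd; pos5(id93) recv 71: drop; pos6(id85) recv 93: fwd; pos0(id52) recv 85: fwd
After round 1: 4 messages still in flight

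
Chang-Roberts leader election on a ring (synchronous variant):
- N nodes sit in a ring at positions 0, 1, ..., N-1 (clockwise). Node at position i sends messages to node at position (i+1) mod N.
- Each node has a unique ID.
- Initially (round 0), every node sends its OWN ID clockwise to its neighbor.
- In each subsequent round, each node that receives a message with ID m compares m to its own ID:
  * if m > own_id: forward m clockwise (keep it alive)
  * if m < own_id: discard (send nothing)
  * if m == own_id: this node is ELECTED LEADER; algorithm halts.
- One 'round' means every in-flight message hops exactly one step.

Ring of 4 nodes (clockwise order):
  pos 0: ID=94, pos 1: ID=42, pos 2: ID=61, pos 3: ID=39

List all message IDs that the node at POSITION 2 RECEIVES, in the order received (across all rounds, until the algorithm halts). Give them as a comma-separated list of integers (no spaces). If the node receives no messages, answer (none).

Answer: 42,94

Derivation:
Round 1: pos1(id42) recv 94: fwd; pos2(id61) recv 42: drop; pos3(id39) recv 61: fwd; pos0(id94) recv 39: drop
Round 2: pos2(id61) recv 94: fwd; pos0(id94) recv 61: drop
Round 3: pos3(id39) recv 94: fwd
Round 4: pos0(id94) recv 94: ELECTED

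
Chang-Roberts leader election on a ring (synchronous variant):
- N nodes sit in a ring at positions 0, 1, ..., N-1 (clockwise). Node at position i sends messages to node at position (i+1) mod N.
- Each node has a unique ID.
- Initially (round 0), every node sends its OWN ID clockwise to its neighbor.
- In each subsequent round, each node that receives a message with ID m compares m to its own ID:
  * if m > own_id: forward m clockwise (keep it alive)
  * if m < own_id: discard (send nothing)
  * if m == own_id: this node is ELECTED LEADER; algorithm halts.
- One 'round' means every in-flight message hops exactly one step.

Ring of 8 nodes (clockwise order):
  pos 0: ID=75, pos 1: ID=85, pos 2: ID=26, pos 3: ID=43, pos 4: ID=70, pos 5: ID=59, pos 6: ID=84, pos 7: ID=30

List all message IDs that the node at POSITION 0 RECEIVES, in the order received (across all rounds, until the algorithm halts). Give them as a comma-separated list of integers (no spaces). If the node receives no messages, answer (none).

Answer: 30,84,85

Derivation:
Round 1: pos1(id85) recv 75: drop; pos2(id26) recv 85: fwd; pos3(id43) recv 26: drop; pos4(id70) recv 43: drop; pos5(id59) recv 70: fwd; pos6(id84) recv 59: drop; pos7(id30) recv 84: fwd; pos0(id75) recv 30: drop
Round 2: pos3(id43) recv 85: fwd; pos6(id84) recv 70: drop; pos0(id75) recv 84: fwd
Round 3: pos4(id70) recv 85: fwd; pos1(id85) recv 84: drop
Round 4: pos5(id59) recv 85: fwd
Round 5: pos6(id84) recv 85: fwd
Round 6: pos7(id30) recv 85: fwd
Round 7: pos0(id75) recv 85: fwd
Round 8: pos1(id85) recv 85: ELECTED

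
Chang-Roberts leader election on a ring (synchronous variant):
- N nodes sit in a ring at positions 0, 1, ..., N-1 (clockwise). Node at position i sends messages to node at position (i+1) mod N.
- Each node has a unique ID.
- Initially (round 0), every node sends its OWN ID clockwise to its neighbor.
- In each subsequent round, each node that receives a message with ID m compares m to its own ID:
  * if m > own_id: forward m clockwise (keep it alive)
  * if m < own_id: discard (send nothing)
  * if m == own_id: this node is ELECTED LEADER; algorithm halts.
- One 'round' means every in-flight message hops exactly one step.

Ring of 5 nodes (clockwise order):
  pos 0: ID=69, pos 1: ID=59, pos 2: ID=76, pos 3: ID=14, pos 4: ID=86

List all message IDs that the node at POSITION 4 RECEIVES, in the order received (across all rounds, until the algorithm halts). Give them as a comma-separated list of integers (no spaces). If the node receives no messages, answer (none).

Answer: 14,76,86

Derivation:
Round 1: pos1(id59) recv 69: fwd; pos2(id76) recv 59: drop; pos3(id14) recv 76: fwd; pos4(id86) recv 14: drop; pos0(id69) recv 86: fwd
Round 2: pos2(id76) recv 69: drop; pos4(id86) recv 76: drop; pos1(id59) recv 86: fwd
Round 3: pos2(id76) recv 86: fwd
Round 4: pos3(id14) recv 86: fwd
Round 5: pos4(id86) recv 86: ELECTED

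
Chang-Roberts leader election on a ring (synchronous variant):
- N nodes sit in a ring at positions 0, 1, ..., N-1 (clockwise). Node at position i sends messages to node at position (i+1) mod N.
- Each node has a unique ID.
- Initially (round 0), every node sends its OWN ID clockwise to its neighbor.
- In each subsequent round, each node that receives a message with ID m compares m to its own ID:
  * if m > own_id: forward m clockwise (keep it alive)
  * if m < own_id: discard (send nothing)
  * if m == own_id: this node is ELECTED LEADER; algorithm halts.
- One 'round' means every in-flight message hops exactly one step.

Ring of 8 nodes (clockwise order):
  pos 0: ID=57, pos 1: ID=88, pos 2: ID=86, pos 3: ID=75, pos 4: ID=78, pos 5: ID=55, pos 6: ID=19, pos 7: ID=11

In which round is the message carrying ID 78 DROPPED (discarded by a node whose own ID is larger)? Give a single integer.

Answer: 5

Derivation:
Round 1: pos1(id88) recv 57: drop; pos2(id86) recv 88: fwd; pos3(id75) recv 86: fwd; pos4(id78) recv 75: drop; pos5(id55) recv 78: fwd; pos6(id19) recv 55: fwd; pos7(id11) recv 19: fwd; pos0(id57) recv 11: drop
Round 2: pos3(id75) recv 88: fwd; pos4(id78) recv 86: fwd; pos6(id19) recv 78: fwd; pos7(id11) recv 55: fwd; pos0(id57) recv 19: drop
Round 3: pos4(id78) recv 88: fwd; pos5(id55) recv 86: fwd; pos7(id11) recv 78: fwd; pos0(id57) recv 55: drop
Round 4: pos5(id55) recv 88: fwd; pos6(id19) recv 86: fwd; pos0(id57) recv 78: fwd
Round 5: pos6(id19) recv 88: fwd; pos7(id11) recv 86: fwd; pos1(id88) recv 78: drop
Round 6: pos7(id11) recv 88: fwd; pos0(id57) recv 86: fwd
Round 7: pos0(id57) recv 88: fwd; pos1(id88) recv 86: drop
Round 8: pos1(id88) recv 88: ELECTED
Message ID 78 originates at pos 4; dropped at pos 1 in round 5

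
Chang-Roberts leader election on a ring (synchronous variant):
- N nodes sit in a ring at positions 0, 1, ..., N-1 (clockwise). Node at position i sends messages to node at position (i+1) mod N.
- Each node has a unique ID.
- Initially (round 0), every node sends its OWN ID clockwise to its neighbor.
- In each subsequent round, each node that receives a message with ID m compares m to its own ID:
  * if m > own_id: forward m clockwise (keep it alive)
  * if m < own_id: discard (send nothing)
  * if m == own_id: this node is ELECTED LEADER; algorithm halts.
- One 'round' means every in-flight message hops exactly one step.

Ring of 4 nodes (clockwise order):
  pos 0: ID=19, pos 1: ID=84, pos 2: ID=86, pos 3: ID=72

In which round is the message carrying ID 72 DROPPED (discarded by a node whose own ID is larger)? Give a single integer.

Round 1: pos1(id84) recv 19: drop; pos2(id86) recv 84: drop; pos3(id72) recv 86: fwd; pos0(id19) recv 72: fwd
Round 2: pos0(id19) recv 86: fwd; pos1(id84) recv 72: drop
Round 3: pos1(id84) recv 86: fwd
Round 4: pos2(id86) recv 86: ELECTED
Message ID 72 originates at pos 3; dropped at pos 1 in round 2

Answer: 2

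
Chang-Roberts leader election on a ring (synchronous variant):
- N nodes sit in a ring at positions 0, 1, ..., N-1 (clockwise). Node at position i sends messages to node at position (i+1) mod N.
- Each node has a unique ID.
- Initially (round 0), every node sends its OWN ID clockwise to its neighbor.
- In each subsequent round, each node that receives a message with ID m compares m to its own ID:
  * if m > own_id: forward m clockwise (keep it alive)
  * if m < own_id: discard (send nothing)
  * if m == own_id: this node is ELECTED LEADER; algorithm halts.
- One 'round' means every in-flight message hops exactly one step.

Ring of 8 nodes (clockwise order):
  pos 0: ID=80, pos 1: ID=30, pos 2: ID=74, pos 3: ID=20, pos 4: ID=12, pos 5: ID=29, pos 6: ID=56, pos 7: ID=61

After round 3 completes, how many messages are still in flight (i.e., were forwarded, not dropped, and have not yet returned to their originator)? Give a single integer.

Answer: 2

Derivation:
Round 1: pos1(id30) recv 80: fwd; pos2(id74) recv 30: drop; pos3(id20) recv 74: fwd; pos4(id12) recv 20: fwd; pos5(id29) recv 12: drop; pos6(id56) recv 29: drop; pos7(id61) recv 56: drop; pos0(id80) recv 61: drop
Round 2: pos2(id74) recv 80: fwd; pos4(id12) recv 74: fwd; pos5(id29) recv 20: drop
Round 3: pos3(id20) recv 80: fwd; pos5(id29) recv 74: fwd
After round 3: 2 messages still in flight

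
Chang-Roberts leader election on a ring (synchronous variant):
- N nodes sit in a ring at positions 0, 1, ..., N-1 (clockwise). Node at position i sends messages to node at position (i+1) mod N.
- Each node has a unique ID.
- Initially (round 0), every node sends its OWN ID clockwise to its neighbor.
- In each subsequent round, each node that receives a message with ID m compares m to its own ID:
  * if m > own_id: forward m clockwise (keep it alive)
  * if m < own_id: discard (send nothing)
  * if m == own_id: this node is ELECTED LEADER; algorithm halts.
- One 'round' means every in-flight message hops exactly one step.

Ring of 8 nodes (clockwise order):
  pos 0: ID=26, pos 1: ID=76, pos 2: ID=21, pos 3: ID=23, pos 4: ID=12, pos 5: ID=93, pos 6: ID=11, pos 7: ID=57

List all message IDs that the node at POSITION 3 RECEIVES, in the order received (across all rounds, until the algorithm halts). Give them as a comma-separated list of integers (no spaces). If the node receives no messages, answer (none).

Round 1: pos1(id76) recv 26: drop; pos2(id21) recv 76: fwd; pos3(id23) recv 21: drop; pos4(id12) recv 23: fwd; pos5(id93) recv 12: drop; pos6(id11) recv 93: fwd; pos7(id57) recv 11: drop; pos0(id26) recv 57: fwd
Round 2: pos3(id23) recv 76: fwd; pos5(id93) recv 23: drop; pos7(id57) recv 93: fwd; pos1(id76) recv 57: drop
Round 3: pos4(id12) recv 76: fwd; pos0(id26) recv 93: fwd
Round 4: pos5(id93) recv 76: drop; pos1(id76) recv 93: fwd
Round 5: pos2(id21) recv 93: fwd
Round 6: pos3(id23) recv 93: fwd
Round 7: pos4(id12) recv 93: fwd
Round 8: pos5(id93) recv 93: ELECTED

Answer: 21,76,93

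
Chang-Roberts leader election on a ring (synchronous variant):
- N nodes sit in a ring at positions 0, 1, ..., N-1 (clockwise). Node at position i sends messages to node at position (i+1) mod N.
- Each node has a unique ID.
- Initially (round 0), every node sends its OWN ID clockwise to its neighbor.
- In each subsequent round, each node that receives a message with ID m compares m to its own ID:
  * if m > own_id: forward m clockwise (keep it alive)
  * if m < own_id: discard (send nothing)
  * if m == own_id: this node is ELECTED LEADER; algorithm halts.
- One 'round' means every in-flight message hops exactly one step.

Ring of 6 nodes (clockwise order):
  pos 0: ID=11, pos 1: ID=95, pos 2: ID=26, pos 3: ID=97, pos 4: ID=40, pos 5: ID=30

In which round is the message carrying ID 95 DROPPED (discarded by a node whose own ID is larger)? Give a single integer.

Answer: 2

Derivation:
Round 1: pos1(id95) recv 11: drop; pos2(id26) recv 95: fwd; pos3(id97) recv 26: drop; pos4(id40) recv 97: fwd; pos5(id30) recv 40: fwd; pos0(id11) recv 30: fwd
Round 2: pos3(id97) recv 95: drop; pos5(id30) recv 97: fwd; pos0(id11) recv 40: fwd; pos1(id95) recv 30: drop
Round 3: pos0(id11) recv 97: fwd; pos1(id95) recv 40: drop
Round 4: pos1(id95) recv 97: fwd
Round 5: pos2(id26) recv 97: fwd
Round 6: pos3(id97) recv 97: ELECTED
Message ID 95 originates at pos 1; dropped at pos 3 in round 2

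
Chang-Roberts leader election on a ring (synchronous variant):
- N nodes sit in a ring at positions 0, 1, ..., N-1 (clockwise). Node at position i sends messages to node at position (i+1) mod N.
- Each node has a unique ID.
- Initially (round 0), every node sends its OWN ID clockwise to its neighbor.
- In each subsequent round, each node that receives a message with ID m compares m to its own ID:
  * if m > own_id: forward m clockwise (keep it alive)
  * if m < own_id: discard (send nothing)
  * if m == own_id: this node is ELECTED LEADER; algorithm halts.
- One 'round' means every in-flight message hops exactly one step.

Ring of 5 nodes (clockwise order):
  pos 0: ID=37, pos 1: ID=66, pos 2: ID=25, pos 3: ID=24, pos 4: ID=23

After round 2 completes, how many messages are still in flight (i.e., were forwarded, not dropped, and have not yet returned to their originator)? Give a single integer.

Round 1: pos1(id66) recv 37: drop; pos2(id25) recv 66: fwd; pos3(id24) recv 25: fwd; pos4(id23) recv 24: fwd; pos0(id37) recv 23: drop
Round 2: pos3(id24) recv 66: fwd; pos4(id23) recv 25: fwd; pos0(id37) recv 24: drop
After round 2: 2 messages still in flight

Answer: 2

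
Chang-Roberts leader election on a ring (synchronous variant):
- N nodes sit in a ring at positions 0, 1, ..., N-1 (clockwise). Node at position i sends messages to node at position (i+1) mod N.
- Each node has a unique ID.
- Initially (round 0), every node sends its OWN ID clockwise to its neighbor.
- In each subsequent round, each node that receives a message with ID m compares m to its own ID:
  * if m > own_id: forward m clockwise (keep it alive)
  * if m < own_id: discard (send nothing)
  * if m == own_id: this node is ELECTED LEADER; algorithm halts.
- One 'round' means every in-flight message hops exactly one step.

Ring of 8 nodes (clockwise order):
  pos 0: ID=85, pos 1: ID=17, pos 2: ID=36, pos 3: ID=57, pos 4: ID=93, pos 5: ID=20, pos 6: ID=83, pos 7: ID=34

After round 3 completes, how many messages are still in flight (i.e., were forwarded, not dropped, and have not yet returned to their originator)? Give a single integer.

Answer: 2

Derivation:
Round 1: pos1(id17) recv 85: fwd; pos2(id36) recv 17: drop; pos3(id57) recv 36: drop; pos4(id93) recv 57: drop; pos5(id20) recv 93: fwd; pos6(id83) recv 20: drop; pos7(id34) recv 83: fwd; pos0(id85) recv 34: drop
Round 2: pos2(id36) recv 85: fwd; pos6(id83) recv 93: fwd; pos0(id85) recv 83: drop
Round 3: pos3(id57) recv 85: fwd; pos7(id34) recv 93: fwd
After round 3: 2 messages still in flight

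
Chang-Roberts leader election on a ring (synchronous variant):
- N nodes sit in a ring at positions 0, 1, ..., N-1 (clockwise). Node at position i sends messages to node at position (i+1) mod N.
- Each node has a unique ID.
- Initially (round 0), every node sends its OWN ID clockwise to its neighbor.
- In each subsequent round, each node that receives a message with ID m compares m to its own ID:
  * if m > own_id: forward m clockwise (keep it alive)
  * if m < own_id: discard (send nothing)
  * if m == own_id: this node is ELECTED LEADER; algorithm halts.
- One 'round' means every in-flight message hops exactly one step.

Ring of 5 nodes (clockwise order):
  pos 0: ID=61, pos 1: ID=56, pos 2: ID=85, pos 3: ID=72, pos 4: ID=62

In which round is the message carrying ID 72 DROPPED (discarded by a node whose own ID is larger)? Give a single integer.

Round 1: pos1(id56) recv 61: fwd; pos2(id85) recv 56: drop; pos3(id72) recv 85: fwd; pos4(id62) recv 72: fwd; pos0(id61) recv 62: fwd
Round 2: pos2(id85) recv 61: drop; pos4(id62) recv 85: fwd; pos0(id61) recv 72: fwd; pos1(id56) recv 62: fwd
Round 3: pos0(id61) recv 85: fwd; pos1(id56) recv 72: fwd; pos2(id85) recv 62: drop
Round 4: pos1(id56) recv 85: fwd; pos2(id85) recv 72: drop
Round 5: pos2(id85) recv 85: ELECTED
Message ID 72 originates at pos 3; dropped at pos 2 in round 4

Answer: 4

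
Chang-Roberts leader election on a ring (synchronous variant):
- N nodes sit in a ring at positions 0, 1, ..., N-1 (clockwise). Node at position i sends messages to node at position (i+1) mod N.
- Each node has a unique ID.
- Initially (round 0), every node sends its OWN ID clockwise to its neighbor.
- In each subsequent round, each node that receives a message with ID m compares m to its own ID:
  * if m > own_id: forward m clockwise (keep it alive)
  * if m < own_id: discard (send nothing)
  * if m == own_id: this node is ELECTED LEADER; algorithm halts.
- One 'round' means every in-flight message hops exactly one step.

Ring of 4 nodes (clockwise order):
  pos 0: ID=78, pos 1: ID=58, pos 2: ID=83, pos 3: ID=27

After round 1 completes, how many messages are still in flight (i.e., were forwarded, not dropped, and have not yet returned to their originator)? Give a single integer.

Answer: 2

Derivation:
Round 1: pos1(id58) recv 78: fwd; pos2(id83) recv 58: drop; pos3(id27) recv 83: fwd; pos0(id78) recv 27: drop
After round 1: 2 messages still in flight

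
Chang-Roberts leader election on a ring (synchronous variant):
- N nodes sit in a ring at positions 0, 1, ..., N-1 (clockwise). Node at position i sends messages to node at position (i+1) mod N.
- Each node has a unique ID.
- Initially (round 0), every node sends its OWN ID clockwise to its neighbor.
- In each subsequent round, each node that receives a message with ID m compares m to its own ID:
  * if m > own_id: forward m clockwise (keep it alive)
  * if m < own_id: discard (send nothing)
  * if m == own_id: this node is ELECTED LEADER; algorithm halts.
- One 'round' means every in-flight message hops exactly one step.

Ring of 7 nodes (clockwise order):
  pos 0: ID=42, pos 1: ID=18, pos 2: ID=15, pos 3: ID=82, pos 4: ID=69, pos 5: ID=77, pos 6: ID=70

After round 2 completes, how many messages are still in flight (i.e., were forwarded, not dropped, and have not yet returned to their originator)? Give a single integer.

Round 1: pos1(id18) recv 42: fwd; pos2(id15) recv 18: fwd; pos3(id82) recv 15: drop; pos4(id69) recv 82: fwd; pos5(id77) recv 69: drop; pos6(id70) recv 77: fwd; pos0(id42) recv 70: fwd
Round 2: pos2(id15) recv 42: fwd; pos3(id82) recv 18: drop; pos5(id77) recv 82: fwd; pos0(id42) recv 77: fwd; pos1(id18) recv 70: fwd
After round 2: 4 messages still in flight

Answer: 4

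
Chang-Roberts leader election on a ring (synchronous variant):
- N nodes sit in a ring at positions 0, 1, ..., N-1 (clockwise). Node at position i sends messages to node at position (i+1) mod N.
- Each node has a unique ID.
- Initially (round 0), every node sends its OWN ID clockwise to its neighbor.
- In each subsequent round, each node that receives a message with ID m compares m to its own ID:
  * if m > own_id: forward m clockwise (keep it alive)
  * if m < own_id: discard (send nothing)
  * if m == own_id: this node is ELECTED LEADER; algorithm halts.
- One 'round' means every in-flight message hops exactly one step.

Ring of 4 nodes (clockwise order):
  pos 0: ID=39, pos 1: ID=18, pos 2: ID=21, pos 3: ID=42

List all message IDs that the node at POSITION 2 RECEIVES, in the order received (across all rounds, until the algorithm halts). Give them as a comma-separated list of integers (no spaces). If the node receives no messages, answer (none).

Answer: 18,39,42

Derivation:
Round 1: pos1(id18) recv 39: fwd; pos2(id21) recv 18: drop; pos3(id42) recv 21: drop; pos0(id39) recv 42: fwd
Round 2: pos2(id21) recv 39: fwd; pos1(id18) recv 42: fwd
Round 3: pos3(id42) recv 39: drop; pos2(id21) recv 42: fwd
Round 4: pos3(id42) recv 42: ELECTED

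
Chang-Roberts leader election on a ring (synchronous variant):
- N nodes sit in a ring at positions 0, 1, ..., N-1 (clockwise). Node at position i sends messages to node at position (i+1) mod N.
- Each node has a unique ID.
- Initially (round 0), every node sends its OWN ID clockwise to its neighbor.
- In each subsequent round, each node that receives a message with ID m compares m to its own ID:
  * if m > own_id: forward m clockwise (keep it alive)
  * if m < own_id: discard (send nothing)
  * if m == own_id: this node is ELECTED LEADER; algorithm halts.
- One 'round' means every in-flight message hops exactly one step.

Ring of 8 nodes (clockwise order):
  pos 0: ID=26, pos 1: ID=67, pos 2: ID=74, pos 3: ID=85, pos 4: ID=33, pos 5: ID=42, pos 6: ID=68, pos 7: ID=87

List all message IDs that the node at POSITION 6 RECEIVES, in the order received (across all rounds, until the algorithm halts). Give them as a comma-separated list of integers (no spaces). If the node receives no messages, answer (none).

Answer: 42,85,87

Derivation:
Round 1: pos1(id67) recv 26: drop; pos2(id74) recv 67: drop; pos3(id85) recv 74: drop; pos4(id33) recv 85: fwd; pos5(id42) recv 33: drop; pos6(id68) recv 42: drop; pos7(id87) recv 68: drop; pos0(id26) recv 87: fwd
Round 2: pos5(id42) recv 85: fwd; pos1(id67) recv 87: fwd
Round 3: pos6(id68) recv 85: fwd; pos2(id74) recv 87: fwd
Round 4: pos7(id87) recv 85: drop; pos3(id85) recv 87: fwd
Round 5: pos4(id33) recv 87: fwd
Round 6: pos5(id42) recv 87: fwd
Round 7: pos6(id68) recv 87: fwd
Round 8: pos7(id87) recv 87: ELECTED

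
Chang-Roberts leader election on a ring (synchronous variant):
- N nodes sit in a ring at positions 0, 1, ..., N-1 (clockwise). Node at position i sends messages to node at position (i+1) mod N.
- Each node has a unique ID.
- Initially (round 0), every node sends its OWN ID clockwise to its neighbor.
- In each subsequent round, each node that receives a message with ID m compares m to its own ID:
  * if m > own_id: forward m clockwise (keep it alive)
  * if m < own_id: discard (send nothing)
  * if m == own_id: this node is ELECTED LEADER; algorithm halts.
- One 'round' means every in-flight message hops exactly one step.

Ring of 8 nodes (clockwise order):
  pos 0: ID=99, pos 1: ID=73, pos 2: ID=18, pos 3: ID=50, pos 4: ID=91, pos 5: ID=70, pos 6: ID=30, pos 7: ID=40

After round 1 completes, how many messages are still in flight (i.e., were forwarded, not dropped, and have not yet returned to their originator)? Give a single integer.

Answer: 4

Derivation:
Round 1: pos1(id73) recv 99: fwd; pos2(id18) recv 73: fwd; pos3(id50) recv 18: drop; pos4(id91) recv 50: drop; pos5(id70) recv 91: fwd; pos6(id30) recv 70: fwd; pos7(id40) recv 30: drop; pos0(id99) recv 40: drop
After round 1: 4 messages still in flight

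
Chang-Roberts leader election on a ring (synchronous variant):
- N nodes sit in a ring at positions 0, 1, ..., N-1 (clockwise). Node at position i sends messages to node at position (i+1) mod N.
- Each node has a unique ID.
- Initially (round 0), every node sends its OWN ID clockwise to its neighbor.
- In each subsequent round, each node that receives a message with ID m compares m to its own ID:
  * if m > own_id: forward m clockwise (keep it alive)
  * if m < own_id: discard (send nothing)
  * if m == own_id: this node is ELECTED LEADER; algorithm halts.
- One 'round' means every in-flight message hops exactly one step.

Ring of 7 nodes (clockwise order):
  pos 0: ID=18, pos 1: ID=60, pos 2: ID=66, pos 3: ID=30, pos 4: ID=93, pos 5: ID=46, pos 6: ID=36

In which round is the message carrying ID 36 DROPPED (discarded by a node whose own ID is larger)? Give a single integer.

Round 1: pos1(id60) recv 18: drop; pos2(id66) recv 60: drop; pos3(id30) recv 66: fwd; pos4(id93) recv 30: drop; pos5(id46) recv 93: fwd; pos6(id36) recv 46: fwd; pos0(id18) recv 36: fwd
Round 2: pos4(id93) recv 66: drop; pos6(id36) recv 93: fwd; pos0(id18) recv 46: fwd; pos1(id60) recv 36: drop
Round 3: pos0(id18) recv 93: fwd; pos1(id60) recv 46: drop
Round 4: pos1(id60) recv 93: fwd
Round 5: pos2(id66) recv 93: fwd
Round 6: pos3(id30) recv 93: fwd
Round 7: pos4(id93) recv 93: ELECTED
Message ID 36 originates at pos 6; dropped at pos 1 in round 2

Answer: 2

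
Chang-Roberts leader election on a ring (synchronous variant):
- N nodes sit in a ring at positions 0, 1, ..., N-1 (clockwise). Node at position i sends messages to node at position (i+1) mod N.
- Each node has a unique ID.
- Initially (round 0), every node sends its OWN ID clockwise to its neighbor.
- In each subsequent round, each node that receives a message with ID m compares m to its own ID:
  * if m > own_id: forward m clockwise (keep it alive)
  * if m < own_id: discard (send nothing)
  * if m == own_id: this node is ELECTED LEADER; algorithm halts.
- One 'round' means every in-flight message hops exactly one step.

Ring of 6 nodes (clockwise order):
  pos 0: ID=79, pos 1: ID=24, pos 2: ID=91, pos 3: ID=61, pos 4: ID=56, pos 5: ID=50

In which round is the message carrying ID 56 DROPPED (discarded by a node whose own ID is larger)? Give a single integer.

Round 1: pos1(id24) recv 79: fwd; pos2(id91) recv 24: drop; pos3(id61) recv 91: fwd; pos4(id56) recv 61: fwd; pos5(id50) recv 56: fwd; pos0(id79) recv 50: drop
Round 2: pos2(id91) recv 79: drop; pos4(id56) recv 91: fwd; pos5(id50) recv 61: fwd; pos0(id79) recv 56: drop
Round 3: pos5(id50) recv 91: fwd; pos0(id79) recv 61: drop
Round 4: pos0(id79) recv 91: fwd
Round 5: pos1(id24) recv 91: fwd
Round 6: pos2(id91) recv 91: ELECTED
Message ID 56 originates at pos 4; dropped at pos 0 in round 2

Answer: 2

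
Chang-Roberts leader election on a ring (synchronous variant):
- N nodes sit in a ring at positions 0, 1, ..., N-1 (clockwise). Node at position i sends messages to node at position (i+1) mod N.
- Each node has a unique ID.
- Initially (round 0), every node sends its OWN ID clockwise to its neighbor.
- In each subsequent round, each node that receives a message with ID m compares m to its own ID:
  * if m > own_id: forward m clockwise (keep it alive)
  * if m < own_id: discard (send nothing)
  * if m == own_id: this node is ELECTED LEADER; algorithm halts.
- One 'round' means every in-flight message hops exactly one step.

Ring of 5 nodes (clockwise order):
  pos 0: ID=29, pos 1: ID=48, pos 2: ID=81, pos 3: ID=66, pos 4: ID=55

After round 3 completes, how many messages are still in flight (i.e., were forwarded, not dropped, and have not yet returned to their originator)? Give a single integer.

Answer: 2

Derivation:
Round 1: pos1(id48) recv 29: drop; pos2(id81) recv 48: drop; pos3(id66) recv 81: fwd; pos4(id55) recv 66: fwd; pos0(id29) recv 55: fwd
Round 2: pos4(id55) recv 81: fwd; pos0(id29) recv 66: fwd; pos1(id48) recv 55: fwd
Round 3: pos0(id29) recv 81: fwd; pos1(id48) recv 66: fwd; pos2(id81) recv 55: drop
After round 3: 2 messages still in flight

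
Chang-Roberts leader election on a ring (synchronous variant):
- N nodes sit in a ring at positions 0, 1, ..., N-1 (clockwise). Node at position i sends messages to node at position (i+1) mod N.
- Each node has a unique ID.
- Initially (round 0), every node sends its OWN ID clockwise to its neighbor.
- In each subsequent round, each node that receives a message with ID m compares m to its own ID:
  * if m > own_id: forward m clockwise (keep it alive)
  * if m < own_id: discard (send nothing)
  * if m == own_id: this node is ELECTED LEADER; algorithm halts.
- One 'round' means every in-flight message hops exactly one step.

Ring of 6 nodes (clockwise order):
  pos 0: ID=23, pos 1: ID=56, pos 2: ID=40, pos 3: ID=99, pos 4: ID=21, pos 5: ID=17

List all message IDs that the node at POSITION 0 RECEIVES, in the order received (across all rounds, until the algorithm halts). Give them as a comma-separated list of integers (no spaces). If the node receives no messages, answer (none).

Round 1: pos1(id56) recv 23: drop; pos2(id40) recv 56: fwd; pos3(id99) recv 40: drop; pos4(id21) recv 99: fwd; pos5(id17) recv 21: fwd; pos0(id23) recv 17: drop
Round 2: pos3(id99) recv 56: drop; pos5(id17) recv 99: fwd; pos0(id23) recv 21: drop
Round 3: pos0(id23) recv 99: fwd
Round 4: pos1(id56) recv 99: fwd
Round 5: pos2(id40) recv 99: fwd
Round 6: pos3(id99) recv 99: ELECTED

Answer: 17,21,99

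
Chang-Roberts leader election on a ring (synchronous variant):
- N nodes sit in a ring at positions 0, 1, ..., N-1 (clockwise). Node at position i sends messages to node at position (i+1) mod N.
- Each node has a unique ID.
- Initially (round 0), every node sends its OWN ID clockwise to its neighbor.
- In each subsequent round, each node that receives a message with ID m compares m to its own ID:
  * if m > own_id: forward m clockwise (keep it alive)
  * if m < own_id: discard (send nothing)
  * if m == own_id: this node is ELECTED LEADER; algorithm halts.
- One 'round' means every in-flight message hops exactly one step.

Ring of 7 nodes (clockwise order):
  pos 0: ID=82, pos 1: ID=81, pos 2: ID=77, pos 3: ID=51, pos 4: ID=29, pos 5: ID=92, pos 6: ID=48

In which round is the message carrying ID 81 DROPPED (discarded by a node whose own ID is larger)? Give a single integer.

Round 1: pos1(id81) recv 82: fwd; pos2(id77) recv 81: fwd; pos3(id51) recv 77: fwd; pos4(id29) recv 51: fwd; pos5(id92) recv 29: drop; pos6(id48) recv 92: fwd; pos0(id82) recv 48: drop
Round 2: pos2(id77) recv 82: fwd; pos3(id51) recv 81: fwd; pos4(id29) recv 77: fwd; pos5(id92) recv 51: drop; pos0(id82) recv 92: fwd
Round 3: pos3(id51) recv 82: fwd; pos4(id29) recv 81: fwd; pos5(id92) recv 77: drop; pos1(id81) recv 92: fwd
Round 4: pos4(id29) recv 82: fwd; pos5(id92) recv 81: drop; pos2(id77) recv 92: fwd
Round 5: pos5(id92) recv 82: drop; pos3(id51) recv 92: fwd
Round 6: pos4(id29) recv 92: fwd
Round 7: pos5(id92) recv 92: ELECTED
Message ID 81 originates at pos 1; dropped at pos 5 in round 4

Answer: 4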